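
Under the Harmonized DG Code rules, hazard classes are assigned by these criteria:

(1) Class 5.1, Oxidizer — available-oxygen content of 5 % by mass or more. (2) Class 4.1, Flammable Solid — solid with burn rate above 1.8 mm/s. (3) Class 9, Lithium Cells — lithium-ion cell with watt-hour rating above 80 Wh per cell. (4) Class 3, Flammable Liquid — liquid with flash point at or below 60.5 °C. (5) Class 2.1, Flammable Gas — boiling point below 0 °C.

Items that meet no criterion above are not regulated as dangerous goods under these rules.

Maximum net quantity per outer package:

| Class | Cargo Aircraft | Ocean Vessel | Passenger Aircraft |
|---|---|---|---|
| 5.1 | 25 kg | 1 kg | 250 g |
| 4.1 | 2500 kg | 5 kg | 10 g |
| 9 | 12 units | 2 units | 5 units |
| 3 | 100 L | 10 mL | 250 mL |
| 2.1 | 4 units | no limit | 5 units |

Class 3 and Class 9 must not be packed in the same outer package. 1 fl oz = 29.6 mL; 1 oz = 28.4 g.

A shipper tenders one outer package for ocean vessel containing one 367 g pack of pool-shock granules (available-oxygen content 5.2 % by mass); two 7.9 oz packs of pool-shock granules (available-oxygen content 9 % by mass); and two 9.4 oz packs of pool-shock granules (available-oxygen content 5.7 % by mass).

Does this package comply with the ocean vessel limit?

With available-oxygen content 5.2 % by mass (≥ 5 % by mass), the pool-shock granules fall in Class 5.1.
Available-oxygen content 9 % by mass meets the Class 5.1 criterion (Oxidizer), so the pool-shock granules are Class 5.1.
The pool-shock granules have available-oxygen content 5.7 % by mass, which is ≥ 5 % by mass, so they are Class 5.1 (Oxidizer).
Class 5.1 net quantity: 367 g + (two 7.9 oz packs = 448.72 g) + (two 9.4 oz packs = 533.92 g) = 1349.64 g.
That exceeds the Class 5.1 ocean vessel limit of 1 kg.

No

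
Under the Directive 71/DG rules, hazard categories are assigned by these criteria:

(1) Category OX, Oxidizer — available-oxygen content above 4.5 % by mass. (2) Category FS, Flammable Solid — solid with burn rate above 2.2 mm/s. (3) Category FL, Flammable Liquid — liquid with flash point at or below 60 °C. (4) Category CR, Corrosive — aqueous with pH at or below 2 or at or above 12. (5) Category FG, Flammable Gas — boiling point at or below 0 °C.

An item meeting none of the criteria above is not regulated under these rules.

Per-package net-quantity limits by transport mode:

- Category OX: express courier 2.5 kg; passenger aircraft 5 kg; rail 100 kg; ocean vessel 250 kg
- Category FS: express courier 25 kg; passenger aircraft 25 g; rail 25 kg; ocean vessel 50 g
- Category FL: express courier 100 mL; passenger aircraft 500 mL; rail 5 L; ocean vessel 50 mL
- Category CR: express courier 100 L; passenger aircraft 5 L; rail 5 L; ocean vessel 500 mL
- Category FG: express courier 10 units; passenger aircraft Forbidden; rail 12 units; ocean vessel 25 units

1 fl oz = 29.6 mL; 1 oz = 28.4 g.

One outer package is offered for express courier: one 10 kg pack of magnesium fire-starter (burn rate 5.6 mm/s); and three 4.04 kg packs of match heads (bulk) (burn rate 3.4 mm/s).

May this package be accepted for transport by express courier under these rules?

Burn rate 5.6 mm/s meets the Category FS criterion (Flammable Solid), so the magnesium fire-starter is Category FS.
Burn rate 3.4 mm/s meets the Category FS criterion (Flammable Solid), so the match heads (bulk) are Category FS.
Total Category FS: 10 kg + (three 4.04 kg packs = 12.12 kg) = 22.12 kg.
22.12 kg ≤ 25 kg (express courier limit, Category FS) — within limit.

Yes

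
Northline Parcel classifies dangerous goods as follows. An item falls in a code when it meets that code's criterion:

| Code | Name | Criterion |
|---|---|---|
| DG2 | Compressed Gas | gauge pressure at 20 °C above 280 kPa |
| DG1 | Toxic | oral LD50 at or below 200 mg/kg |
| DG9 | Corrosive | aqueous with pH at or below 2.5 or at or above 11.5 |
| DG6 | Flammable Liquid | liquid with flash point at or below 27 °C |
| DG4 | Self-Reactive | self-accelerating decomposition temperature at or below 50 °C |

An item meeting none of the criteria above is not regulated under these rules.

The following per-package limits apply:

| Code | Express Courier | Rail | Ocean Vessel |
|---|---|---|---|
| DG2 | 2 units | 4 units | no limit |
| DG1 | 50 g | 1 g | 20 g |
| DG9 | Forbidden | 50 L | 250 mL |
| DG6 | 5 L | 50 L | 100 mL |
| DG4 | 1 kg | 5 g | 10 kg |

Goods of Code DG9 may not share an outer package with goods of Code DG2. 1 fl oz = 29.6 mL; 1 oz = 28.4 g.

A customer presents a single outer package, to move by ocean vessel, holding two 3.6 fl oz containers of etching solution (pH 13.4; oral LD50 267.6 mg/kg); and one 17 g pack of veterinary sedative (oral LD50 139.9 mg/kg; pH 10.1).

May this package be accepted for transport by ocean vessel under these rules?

The etching solution has pH 13.4, which is ≥ 11.5, so it is Code DG9 (Corrosive).
With oral LD50 139.9 mg/kg (≤ 200 mg/kg), the veterinary sedative falls in Code DG1.
Code DG9 quantity: two 3.6 fl oz containers = 213.12 mL.
213.12 mL is within the ocean vessel limit of 250 mL for Code DG9.
Code DG1 quantity: 17 g.
That is within the Code DG1 ocean vessel limit of 20 g.
The segregation rule (Code DG9 with Code DG2) does not apply to Code DG9 with Code DG1.
Every hazard code is within its ocean vessel limit and no segregation rule is violated.

Yes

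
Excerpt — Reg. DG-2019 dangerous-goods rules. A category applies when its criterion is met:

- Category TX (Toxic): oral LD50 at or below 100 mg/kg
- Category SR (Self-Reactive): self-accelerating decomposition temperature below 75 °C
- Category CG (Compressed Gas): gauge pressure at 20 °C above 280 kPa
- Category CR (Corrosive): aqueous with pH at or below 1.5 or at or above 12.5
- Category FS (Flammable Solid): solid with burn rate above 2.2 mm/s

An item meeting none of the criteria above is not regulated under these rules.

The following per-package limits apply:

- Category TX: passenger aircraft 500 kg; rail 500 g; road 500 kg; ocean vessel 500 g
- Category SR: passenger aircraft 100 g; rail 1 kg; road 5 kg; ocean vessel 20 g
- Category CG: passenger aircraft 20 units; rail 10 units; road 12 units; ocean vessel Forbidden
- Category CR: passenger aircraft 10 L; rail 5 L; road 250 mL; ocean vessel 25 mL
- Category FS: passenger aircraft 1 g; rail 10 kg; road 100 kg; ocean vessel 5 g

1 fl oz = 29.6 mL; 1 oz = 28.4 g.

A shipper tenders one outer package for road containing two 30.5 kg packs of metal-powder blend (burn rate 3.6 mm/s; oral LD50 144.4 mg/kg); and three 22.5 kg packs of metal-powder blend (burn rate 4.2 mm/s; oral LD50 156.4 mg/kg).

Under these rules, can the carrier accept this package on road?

No

The metal-powder blend has burn rate 3.6 mm/s, which is > 2.2 mm/s, so it is Category FS (Flammable Solid).
With burn rate 4.2 mm/s (> 2.2 mm/s), the metal-powder blend falls in Category FS.
Category FS net quantity: (two 30.5 kg packs = 61 kg) + (three 22.5 kg packs = 67.5 kg) = 128.5 kg.
That exceeds the Category FS road limit of 100 kg.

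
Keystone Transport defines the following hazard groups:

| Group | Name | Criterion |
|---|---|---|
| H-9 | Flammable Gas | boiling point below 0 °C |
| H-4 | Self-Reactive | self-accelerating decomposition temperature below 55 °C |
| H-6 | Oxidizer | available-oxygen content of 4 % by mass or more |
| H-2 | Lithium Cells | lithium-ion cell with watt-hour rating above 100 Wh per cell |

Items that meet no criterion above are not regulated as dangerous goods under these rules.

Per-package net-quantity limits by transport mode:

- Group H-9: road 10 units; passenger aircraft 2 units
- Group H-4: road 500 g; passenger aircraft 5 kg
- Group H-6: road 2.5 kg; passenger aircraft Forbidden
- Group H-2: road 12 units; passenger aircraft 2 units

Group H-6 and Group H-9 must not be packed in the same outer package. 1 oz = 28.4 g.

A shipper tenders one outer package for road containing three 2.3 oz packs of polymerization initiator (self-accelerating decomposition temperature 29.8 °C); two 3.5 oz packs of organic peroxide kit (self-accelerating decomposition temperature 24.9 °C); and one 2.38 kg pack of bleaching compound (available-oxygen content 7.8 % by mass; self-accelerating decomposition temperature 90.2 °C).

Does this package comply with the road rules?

With self-accelerating decomposition temperature 29.8 °C (< 55 °C), the polymerization initiator falls in Group H-4.
Self-accelerating decomposition temperature 24.9 °C meets the Group H-4 criterion (Self-Reactive), so the organic peroxide kit is Group H-4.
With available-oxygen content 7.8 % by mass (≥ 4 % by mass), the bleaching compound falls in Group H-6.
Total Group H-4: (three 2.3 oz packs = 195.96 g) + (two 3.5 oz packs = 198.8 g) = 394.76 g.
That is within the Group H-4 road limit of 500 g.
Group H-6 quantity: 2.38 kg.
That is within the Group H-6 road limit of 2.5 kg.
The segregation rule (Group H-6 with Group H-9) does not apply to Group H-4 with Group H-6.
Every hazard group is within its road limit and no segregation rule is violated.

Yes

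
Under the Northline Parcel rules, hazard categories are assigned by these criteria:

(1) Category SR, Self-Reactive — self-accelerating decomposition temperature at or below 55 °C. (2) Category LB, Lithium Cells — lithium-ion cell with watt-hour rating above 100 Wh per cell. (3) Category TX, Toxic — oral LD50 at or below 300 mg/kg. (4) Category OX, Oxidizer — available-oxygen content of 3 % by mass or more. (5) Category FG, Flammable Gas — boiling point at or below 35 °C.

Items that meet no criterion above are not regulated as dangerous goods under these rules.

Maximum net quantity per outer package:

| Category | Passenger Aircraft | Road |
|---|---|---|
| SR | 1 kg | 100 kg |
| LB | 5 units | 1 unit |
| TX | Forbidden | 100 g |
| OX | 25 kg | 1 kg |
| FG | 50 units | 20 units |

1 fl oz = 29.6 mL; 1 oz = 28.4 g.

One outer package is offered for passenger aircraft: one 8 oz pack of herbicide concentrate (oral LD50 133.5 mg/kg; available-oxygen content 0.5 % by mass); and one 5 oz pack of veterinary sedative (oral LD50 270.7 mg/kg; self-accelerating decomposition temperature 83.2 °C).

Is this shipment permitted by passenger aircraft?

No

With oral LD50 133.5 mg/kg (≤ 300 mg/kg), the herbicide concentrate falls in Category TX.
The veterinary sedative has oral LD50 270.7 mg/kg, which is ≤ 300 mg/kg, so it is Category TX (Toxic).
Total Category TX: (one 8 oz pack = 227.2 g) + (one 5 oz pack = 142 g) = 369.2 g.
By passenger aircraft, Category TX is Forbidden regardless of quantity.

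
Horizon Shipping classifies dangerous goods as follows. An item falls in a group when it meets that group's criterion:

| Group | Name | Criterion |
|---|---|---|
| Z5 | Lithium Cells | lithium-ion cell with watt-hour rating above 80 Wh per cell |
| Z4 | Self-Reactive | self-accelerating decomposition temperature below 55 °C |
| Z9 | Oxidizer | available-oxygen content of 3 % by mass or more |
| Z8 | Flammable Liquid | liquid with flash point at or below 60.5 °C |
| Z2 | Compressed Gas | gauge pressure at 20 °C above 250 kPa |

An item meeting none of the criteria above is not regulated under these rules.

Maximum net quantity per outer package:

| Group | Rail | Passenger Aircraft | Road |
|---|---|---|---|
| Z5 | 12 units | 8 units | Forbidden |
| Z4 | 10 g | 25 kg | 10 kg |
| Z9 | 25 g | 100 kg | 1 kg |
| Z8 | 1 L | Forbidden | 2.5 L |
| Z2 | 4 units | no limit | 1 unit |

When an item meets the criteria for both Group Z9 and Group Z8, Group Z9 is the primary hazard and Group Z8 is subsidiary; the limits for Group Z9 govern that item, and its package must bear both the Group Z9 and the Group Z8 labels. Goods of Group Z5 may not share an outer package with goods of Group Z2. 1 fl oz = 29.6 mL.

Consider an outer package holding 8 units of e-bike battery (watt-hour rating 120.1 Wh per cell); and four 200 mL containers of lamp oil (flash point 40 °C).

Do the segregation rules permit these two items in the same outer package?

E-bike battery: watt-hour rating 120.1 Wh per cell > 80 Wh per cell → Group Z5 (Lithium Cells).
Lamp oil: flash point 40 °C ≤ 60.5 °C → Group Z8 (Flammable Liquid).
No segregation rule bars Group Z5 with Group Z8.

Yes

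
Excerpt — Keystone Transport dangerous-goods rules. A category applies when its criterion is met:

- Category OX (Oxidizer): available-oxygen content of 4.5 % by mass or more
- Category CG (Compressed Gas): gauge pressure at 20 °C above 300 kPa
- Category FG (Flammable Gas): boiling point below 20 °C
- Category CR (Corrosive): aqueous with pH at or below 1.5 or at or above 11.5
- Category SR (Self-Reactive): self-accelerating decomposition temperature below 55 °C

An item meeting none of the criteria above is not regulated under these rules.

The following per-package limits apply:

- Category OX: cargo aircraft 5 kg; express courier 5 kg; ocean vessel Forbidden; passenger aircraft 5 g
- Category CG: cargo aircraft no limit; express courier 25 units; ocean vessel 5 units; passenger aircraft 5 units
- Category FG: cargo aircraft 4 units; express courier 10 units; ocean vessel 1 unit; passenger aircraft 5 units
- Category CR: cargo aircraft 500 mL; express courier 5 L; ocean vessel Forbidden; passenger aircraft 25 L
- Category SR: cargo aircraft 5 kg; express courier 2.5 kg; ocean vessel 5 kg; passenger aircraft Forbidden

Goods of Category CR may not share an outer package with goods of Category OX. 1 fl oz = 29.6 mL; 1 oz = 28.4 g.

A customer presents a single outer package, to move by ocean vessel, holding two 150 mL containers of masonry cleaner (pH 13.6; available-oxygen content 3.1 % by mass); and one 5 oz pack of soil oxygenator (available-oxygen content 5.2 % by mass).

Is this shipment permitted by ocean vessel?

Masonry cleaner: pH 13.6 ≥ 11.5 → Category CR (Corrosive).
Soil oxygenator: available-oxygen content 5.2 % by mass ≥ 4.5 % by mass → Category OX (Oxidizer).
Category CR quantity: two 150 mL containers = 300 mL.
Category CR is Forbidden by ocean vessel.
Category OX quantity: one 5 oz pack = 142 g.
By ocean vessel, Category OX is Forbidden regardless of quantity.
Category CR and Category OX may not share an outer package.

No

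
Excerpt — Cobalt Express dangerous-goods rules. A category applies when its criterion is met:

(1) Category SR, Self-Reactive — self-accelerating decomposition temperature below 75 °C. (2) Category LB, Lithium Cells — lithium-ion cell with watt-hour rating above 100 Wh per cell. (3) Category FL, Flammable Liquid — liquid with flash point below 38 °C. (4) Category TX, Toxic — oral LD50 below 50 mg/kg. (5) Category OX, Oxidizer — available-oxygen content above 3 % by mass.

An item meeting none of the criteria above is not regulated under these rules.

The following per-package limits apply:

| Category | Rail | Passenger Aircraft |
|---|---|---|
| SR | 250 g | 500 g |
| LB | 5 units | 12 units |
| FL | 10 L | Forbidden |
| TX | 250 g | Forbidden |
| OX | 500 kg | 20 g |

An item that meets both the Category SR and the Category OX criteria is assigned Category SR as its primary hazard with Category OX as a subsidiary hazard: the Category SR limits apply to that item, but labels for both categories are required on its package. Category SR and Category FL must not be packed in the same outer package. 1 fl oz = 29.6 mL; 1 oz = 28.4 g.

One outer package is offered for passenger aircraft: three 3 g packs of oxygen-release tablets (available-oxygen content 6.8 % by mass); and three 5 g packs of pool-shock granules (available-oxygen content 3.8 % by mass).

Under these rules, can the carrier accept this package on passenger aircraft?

The oxygen-release tablets have available-oxygen content 6.8 % by mass, which is > 3 % by mass, so they are Category OX (Oxidizer).
Pool-shock granules: available-oxygen content 3.8 % by mass > 3 % by mass → Category OX (Oxidizer).
Category OX net quantity: (three 3 g packs = 9 g) + (three 5 g packs = 15 g) = 24 g.
24 g > 20 g (passenger aircraft limit, Category OX) — over the limit.

No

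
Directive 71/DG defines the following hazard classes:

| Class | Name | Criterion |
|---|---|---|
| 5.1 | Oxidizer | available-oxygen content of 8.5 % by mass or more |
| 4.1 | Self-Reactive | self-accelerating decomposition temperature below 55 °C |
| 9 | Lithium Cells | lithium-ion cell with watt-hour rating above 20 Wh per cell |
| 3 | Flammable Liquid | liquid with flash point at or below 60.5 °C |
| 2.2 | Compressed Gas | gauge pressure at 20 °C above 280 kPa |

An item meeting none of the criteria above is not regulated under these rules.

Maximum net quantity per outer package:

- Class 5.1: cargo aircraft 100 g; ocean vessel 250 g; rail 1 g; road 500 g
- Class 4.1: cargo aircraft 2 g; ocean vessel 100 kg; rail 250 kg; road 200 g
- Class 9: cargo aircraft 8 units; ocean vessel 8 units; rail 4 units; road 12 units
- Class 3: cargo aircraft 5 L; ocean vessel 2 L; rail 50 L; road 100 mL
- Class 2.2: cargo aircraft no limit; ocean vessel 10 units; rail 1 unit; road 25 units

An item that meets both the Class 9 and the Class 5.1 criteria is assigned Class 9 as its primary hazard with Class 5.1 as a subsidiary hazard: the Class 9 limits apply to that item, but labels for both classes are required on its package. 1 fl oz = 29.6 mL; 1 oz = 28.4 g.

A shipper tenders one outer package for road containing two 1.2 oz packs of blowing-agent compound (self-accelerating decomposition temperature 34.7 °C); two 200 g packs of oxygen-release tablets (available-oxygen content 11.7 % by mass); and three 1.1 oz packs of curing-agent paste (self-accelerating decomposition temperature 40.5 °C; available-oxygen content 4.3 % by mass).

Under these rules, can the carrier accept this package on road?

The blowing-agent compound has self-accelerating decomposition temperature 34.7 °C, which is < 55 °C, so it is Class 4.1 (Self-Reactive).
The oxygen-release tablets have available-oxygen content 11.7 % by mass, which is ≥ 8.5 % by mass, so they are Class 5.1 (Oxidizer).
The curing-agent paste has self-accelerating decomposition temperature 40.5 °C, which is < 55 °C, so it is Class 4.1 (Self-Reactive).
Total Class 4.1: (two 1.2 oz packs = 68.16 g) + (three 1.1 oz packs = 93.72 g) = 161.88 g.
161.88 g ≤ 200 g (road limit, Class 4.1) — within limit.
Class 5.1 quantity: two 200 g packs = 400 g.
400 g is within the road limit of 500 g for Class 5.1.
Every hazard class is within its road limit and no segregation rule is violated.

Yes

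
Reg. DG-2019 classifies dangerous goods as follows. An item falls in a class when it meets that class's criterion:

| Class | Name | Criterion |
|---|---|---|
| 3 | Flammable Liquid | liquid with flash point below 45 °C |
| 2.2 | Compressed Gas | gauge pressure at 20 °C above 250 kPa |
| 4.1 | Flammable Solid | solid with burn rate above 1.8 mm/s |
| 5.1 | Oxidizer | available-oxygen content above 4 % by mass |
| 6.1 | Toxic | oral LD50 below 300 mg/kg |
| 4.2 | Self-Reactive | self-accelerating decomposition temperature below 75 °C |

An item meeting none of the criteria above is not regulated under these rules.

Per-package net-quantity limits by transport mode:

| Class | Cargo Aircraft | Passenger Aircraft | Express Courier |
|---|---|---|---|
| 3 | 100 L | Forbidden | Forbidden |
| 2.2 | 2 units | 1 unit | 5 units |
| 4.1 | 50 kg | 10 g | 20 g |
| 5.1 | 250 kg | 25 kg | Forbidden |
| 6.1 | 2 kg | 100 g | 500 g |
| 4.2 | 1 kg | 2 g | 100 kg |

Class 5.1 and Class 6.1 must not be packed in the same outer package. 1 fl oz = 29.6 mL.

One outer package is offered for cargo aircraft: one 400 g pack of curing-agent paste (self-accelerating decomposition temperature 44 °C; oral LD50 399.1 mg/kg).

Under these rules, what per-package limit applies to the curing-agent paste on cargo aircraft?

Curing-agent paste: self-accelerating decomposition temperature 44 °C < 75 °C → Class 4.2 (Self-Reactive).
The cargo aircraft limit for Class 4.2 is 1 kg.

1 kg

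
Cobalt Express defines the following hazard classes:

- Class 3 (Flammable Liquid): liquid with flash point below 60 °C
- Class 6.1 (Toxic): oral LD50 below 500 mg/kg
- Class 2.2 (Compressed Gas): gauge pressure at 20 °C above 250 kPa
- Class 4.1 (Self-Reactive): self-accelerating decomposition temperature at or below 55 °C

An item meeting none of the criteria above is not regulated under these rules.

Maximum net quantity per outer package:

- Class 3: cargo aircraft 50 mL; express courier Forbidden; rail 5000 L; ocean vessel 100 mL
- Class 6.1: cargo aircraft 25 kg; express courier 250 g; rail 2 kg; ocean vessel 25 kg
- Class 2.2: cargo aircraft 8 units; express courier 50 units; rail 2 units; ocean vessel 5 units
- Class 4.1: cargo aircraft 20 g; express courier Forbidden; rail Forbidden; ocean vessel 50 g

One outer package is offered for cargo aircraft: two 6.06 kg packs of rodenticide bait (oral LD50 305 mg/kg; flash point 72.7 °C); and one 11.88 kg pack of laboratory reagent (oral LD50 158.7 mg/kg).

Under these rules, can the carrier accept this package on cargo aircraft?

Yes

Rodenticide bait: oral LD50 305 mg/kg < 500 mg/kg → Class 6.1 (Toxic).
Laboratory reagent: oral LD50 158.7 mg/kg < 500 mg/kg → Class 6.1 (Toxic).
Class 6.1 net quantity: (two 6.06 kg packs = 12.12 kg) + 11.88 kg = 24 kg.
24 kg ≤ 25 kg (cargo aircraft limit, Class 6.1) — within limit.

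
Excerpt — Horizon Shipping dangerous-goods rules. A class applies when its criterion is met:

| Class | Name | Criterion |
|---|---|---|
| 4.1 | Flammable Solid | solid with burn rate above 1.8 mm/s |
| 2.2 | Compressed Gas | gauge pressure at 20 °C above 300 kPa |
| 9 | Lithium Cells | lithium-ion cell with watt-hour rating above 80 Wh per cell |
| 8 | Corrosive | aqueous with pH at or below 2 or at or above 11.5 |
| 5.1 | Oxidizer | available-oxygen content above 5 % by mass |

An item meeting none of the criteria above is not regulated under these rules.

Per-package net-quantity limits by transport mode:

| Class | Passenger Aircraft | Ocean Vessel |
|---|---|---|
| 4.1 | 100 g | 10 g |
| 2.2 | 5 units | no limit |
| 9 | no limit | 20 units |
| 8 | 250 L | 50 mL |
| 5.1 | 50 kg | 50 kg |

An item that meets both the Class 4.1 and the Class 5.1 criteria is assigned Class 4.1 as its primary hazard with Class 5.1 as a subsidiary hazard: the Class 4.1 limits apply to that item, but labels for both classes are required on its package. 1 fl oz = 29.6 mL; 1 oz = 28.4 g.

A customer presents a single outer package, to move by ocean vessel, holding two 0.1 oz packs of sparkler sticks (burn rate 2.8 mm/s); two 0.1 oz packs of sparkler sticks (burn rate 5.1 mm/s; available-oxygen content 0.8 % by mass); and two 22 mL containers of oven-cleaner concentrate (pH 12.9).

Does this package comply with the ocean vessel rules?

The sparkler sticks have burn rate 2.8 mm/s, which is > 1.8 mm/s, so they are Class 4.1 (Flammable Solid).
Burn rate 5.1 mm/s meets the Class 4.1 criterion (Flammable Solid), so the sparkler sticks are Class 4.1.
The oven-cleaner concentrate has pH 12.9, which is ≥ 11.5, so it is Class 8 (Corrosive).
Total Class 4.1: (two 0.1 oz packs = 5.68 g) + (two 0.1 oz packs = 5.68 g) = 11.36 g.
11.36 g exceeds the ocean vessel limit of 10 g for Class 4.1.
Class 8 quantity: two 22 mL containers = 44 mL.
That is within the Class 8 ocean vessel limit of 50 mL.

No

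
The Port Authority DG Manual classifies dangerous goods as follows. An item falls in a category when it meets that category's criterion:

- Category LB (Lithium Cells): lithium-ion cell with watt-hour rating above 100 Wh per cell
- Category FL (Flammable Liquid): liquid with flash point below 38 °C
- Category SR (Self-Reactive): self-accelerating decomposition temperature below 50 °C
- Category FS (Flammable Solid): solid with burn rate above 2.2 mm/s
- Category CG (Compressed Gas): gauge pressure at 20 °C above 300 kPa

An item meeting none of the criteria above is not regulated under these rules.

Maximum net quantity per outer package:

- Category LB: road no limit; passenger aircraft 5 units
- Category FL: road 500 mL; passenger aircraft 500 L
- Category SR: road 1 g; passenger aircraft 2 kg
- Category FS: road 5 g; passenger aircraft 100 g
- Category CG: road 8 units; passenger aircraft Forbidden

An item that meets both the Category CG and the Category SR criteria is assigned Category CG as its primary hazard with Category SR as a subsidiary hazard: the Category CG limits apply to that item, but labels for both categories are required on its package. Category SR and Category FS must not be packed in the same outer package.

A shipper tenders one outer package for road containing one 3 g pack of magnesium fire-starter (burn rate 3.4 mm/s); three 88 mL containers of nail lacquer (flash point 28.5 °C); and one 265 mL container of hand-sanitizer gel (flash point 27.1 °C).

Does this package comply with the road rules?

Burn rate 3.4 mm/s meets the Category FS criterion (Flammable Solid), so the magnesium fire-starter is Category FS.
Nail lacquer: flash point 28.5 °C < 38 °C → Category FL (Flammable Liquid).
Hand-sanitizer gel: flash point 27.1 °C < 38 °C → Category FL (Flammable Liquid).
Total Category FL: (three 88 mL containers = 264 mL) + 265 mL = 529 mL.
529 mL > 500 mL (road limit, Category FL) — over the limit.
Category FS quantity: 3 g.
3 g is within the road limit of 5 g for Category FS.
The segregation rule (Category SR with Category FS) does not apply to Category FL with Category FS.

No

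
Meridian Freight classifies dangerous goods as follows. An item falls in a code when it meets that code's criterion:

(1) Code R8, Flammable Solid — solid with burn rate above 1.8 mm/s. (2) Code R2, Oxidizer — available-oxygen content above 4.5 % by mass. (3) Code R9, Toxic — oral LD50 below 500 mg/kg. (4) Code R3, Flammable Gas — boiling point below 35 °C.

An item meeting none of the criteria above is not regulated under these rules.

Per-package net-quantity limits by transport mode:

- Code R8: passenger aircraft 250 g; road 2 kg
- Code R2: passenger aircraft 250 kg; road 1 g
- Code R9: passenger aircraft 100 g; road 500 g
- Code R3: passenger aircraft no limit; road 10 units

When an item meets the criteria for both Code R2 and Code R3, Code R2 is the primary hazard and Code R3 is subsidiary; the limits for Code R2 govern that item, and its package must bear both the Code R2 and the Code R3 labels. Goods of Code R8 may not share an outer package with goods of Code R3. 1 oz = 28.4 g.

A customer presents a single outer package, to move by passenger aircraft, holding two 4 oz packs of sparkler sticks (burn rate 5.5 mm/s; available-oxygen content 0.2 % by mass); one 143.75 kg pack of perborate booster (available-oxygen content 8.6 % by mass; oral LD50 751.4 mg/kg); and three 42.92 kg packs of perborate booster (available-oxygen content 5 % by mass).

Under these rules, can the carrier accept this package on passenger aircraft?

With burn rate 5.5 mm/s (> 1.8 mm/s), the sparkler sticks fall in Code R8.
Perborate booster: available-oxygen content 8.6 % by mass > 4.5 % by mass → Code R2 (Oxidizer).
Perborate booster: available-oxygen content 5 % by mass > 4.5 % by mass → Code R2 (Oxidizer).
Code R8 quantity: two 4 oz packs = 227.2 g.
That is within the Code R8 passenger aircraft limit of 250 g.
Total Code R2: 143.75 kg + (three 42.92 kg packs = 128.76 kg) = 272.51 kg.
That exceeds the Code R2 passenger aircraft limit of 250 kg.
The segregation rule (Code R8 with Code R3) does not apply to Code R8 with Code R2.

No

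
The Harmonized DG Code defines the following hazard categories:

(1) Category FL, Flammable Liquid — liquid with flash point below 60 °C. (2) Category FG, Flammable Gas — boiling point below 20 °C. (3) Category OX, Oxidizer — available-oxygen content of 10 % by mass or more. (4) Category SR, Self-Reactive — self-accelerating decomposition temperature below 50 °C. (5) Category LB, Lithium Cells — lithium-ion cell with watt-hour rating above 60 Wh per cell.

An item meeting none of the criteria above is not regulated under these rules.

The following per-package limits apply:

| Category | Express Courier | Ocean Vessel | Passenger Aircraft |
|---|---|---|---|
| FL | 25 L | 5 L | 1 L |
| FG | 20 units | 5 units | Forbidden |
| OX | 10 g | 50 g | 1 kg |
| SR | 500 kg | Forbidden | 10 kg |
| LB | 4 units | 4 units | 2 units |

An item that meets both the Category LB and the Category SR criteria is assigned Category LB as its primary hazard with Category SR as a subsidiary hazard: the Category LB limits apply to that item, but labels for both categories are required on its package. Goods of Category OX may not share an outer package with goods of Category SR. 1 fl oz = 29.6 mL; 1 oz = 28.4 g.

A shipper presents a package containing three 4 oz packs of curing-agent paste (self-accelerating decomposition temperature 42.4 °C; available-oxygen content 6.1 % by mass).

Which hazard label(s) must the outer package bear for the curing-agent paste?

The curing-agent paste has self-accelerating decomposition temperature 42.4 °C, which is < 50 °C, so it is Category SR (Self-Reactive).
Only the Category SR label is required.

Category SR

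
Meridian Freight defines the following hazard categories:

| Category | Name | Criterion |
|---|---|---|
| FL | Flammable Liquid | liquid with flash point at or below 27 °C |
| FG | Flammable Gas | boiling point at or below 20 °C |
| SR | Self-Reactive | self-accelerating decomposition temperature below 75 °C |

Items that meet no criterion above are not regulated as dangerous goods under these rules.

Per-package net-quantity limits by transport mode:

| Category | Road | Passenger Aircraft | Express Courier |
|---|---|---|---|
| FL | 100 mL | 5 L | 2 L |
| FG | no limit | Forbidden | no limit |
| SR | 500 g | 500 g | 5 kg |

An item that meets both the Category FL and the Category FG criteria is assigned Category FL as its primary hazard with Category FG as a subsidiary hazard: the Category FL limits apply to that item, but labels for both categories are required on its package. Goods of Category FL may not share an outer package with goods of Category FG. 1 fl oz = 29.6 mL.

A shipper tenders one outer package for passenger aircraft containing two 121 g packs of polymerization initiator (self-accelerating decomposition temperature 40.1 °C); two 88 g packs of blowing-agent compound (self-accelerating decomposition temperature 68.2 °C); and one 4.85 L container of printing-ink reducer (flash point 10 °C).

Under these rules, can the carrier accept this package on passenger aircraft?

Yes

Polymerization initiator: self-accelerating decomposition temperature 40.1 °C < 75 °C → Category SR (Self-Reactive).
Blowing-agent compound: self-accelerating decomposition temperature 68.2 °C < 75 °C → Category SR (Self-Reactive).
The printing-ink reducer has flash point 10 °C, which is ≤ 27 °C, so it is Category FL (Flammable Liquid).
Total Category SR: (two 121 g packs = 242 g) + (two 88 g packs = 176 g) = 418 g.
418 g ≤ 500 g (passenger aircraft limit, Category SR) — within limit.
Category FL quantity: 4.85 L.
That is within the Category FL passenger aircraft limit of 5 L.
The segregation rule (Category FL with Category FG) does not apply to Category SR with Category FL.
Every hazard category is within its passenger aircraft limit and no segregation rule is violated.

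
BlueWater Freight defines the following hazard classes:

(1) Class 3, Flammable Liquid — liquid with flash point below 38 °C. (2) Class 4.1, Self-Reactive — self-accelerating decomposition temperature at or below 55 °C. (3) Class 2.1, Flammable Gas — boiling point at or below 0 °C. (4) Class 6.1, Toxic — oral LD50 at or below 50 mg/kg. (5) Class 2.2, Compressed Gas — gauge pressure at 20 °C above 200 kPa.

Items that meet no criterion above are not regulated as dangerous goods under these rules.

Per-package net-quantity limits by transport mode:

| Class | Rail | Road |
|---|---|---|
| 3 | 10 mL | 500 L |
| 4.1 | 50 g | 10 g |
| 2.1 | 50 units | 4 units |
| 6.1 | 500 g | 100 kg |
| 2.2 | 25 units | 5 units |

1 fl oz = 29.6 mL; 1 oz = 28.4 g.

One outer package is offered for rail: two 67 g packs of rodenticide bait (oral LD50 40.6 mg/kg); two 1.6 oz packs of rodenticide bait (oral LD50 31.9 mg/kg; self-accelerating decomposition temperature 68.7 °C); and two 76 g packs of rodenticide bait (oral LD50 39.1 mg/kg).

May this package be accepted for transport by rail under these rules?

The rodenticide bait has oral LD50 40.6 mg/kg, which is ≤ 50 mg/kg, so it is Class 6.1 (Toxic).
Rodenticide bait: oral LD50 31.9 mg/kg ≤ 50 mg/kg → Class 6.1 (Toxic).
The rodenticide bait has oral LD50 39.1 mg/kg, which is ≤ 50 mg/kg, so it is Class 6.1 (Toxic).
Class 6.1 net quantity: (two 67 g packs = 134 g) + (two 1.6 oz packs = 90.88 g) + (two 76 g packs = 152 g) = 376.88 g.
That is within the Class 6.1 rail limit of 500 g.

Yes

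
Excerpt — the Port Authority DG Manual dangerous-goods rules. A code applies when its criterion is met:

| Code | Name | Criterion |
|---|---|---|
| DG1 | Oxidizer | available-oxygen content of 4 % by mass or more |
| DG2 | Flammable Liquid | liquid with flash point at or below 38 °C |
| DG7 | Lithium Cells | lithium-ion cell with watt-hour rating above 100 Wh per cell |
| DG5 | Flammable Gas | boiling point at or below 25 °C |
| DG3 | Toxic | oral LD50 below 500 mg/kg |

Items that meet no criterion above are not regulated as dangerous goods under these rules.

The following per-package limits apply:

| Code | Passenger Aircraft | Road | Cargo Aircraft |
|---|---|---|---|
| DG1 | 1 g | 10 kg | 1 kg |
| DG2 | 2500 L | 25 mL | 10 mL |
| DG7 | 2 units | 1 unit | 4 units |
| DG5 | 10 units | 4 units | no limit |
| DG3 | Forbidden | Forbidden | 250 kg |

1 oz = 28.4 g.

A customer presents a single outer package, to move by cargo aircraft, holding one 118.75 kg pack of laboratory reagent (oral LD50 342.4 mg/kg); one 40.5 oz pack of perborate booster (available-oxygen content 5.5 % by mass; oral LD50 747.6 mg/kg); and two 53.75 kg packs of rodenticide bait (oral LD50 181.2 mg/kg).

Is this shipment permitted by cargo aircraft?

No

Laboratory reagent: oral LD50 342.4 mg/kg < 500 mg/kg → Code DG3 (Toxic).
The perborate booster has available-oxygen content 5.5 % by mass, which is ≥ 4 % by mass, so it is Code DG1 (Oxidizer).
Rodenticide bait: oral LD50 181.2 mg/kg < 500 mg/kg → Code DG3 (Toxic).
Total Code DG3: 118.75 kg + (two 53.75 kg packs = 107.5 kg) = 226.25 kg.
226.25 kg is within the cargo aircraft limit of 250 kg for Code DG3.
Code DG1 quantity: one 40.5 oz pack = 1150.2 g.
1150.2 g > 1 kg (cargo aircraft limit, Code DG1) — over the limit.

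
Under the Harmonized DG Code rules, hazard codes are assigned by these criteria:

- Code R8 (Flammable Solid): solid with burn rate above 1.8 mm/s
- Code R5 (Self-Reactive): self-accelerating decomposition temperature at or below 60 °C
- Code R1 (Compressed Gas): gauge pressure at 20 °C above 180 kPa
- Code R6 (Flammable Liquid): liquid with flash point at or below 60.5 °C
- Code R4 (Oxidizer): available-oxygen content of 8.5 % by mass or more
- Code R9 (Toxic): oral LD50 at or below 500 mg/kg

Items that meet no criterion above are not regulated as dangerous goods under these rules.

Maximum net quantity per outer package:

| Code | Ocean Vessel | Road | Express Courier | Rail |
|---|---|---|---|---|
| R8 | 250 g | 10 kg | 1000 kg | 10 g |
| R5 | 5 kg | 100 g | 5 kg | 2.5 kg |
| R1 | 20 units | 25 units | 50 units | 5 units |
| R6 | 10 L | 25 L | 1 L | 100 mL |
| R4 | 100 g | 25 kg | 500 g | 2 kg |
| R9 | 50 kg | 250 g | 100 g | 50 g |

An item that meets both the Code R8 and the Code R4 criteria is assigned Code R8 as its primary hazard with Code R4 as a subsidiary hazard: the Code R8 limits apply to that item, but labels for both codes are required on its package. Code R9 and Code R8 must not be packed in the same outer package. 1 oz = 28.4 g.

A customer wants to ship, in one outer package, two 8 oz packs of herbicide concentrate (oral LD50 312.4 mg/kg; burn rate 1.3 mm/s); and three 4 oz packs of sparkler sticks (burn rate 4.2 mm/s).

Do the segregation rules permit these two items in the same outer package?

No

Herbicide concentrate: oral LD50 312.4 mg/kg ≤ 500 mg/kg → Code R9 (Toxic).
Burn rate 4.2 mm/s meets the Code R8 criterion (Flammable Solid), so the sparkler sticks are Code R8.
Code R9 and Code R8 may not share an outer package.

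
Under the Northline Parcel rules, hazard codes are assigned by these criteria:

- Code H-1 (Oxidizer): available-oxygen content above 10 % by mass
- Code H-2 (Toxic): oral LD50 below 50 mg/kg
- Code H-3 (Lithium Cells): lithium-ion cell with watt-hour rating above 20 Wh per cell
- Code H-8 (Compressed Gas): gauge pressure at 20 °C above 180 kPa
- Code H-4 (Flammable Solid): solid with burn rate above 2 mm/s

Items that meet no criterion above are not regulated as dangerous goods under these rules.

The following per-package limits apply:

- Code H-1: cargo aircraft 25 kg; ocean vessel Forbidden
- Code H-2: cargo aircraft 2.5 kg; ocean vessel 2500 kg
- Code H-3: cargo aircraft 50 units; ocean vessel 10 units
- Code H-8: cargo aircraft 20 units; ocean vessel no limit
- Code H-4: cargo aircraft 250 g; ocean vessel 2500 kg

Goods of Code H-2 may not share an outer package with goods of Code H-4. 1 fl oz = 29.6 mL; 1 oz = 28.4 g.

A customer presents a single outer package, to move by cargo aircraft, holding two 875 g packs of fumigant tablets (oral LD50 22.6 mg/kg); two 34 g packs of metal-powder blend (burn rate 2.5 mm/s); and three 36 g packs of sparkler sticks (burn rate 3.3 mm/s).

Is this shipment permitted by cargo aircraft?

Fumigant tablets: oral LD50 22.6 mg/kg < 50 mg/kg → Code H-2 (Toxic).
The metal-powder blend has burn rate 2.5 mm/s, which is > 2 mm/s, so it is Code H-4 (Flammable Solid).
With burn rate 3.3 mm/s (> 2 mm/s), the sparkler sticks fall in Code H-4.
Code H-2 quantity: two 875 g packs = 1.75 kg.
That is within the Code H-2 cargo aircraft limit of 2.5 kg.
Code H-4 net quantity: (two 34 g packs = 68 g) + (three 36 g packs = 108 g) = 176 g.
176 g is within the cargo aircraft limit of 250 g for Code H-4.
Code H-2 and Code H-4 may not share an outer package.

No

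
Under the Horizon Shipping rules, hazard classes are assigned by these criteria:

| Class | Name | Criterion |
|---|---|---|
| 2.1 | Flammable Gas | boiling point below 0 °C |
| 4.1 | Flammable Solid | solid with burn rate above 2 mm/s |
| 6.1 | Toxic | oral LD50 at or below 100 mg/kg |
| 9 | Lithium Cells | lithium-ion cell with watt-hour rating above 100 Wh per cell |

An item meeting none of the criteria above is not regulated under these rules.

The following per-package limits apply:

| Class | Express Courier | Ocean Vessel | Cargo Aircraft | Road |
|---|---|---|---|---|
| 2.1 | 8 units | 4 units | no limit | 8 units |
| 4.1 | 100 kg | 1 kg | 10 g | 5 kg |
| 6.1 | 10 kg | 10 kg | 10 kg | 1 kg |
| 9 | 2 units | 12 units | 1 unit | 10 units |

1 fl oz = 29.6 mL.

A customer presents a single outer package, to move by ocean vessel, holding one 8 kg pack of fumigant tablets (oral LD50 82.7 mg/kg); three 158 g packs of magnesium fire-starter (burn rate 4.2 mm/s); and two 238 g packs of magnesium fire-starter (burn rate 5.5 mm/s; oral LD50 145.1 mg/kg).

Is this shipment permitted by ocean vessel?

The fumigant tablets have oral LD50 82.7 mg/kg, which is ≤ 100 mg/kg, so they are Class 6.1 (Toxic).
The magnesium fire-starter has burn rate 4.2 mm/s, which is > 2 mm/s, so it is Class 4.1 (Flammable Solid).
Magnesium fire-starter: burn rate 5.5 mm/s > 2 mm/s → Class 4.1 (Flammable Solid).
Total Class 4.1: (three 158 g packs = 474 g) + (two 238 g packs = 476 g) = 950 g.
950 g is within the ocean vessel limit of 1 kg for Class 4.1.
Class 6.1 quantity: 8 kg.
That is within the Class 6.1 ocean vessel limit of 10 kg.
Every hazard class is within its ocean vessel limit and no segregation rule is violated.

Yes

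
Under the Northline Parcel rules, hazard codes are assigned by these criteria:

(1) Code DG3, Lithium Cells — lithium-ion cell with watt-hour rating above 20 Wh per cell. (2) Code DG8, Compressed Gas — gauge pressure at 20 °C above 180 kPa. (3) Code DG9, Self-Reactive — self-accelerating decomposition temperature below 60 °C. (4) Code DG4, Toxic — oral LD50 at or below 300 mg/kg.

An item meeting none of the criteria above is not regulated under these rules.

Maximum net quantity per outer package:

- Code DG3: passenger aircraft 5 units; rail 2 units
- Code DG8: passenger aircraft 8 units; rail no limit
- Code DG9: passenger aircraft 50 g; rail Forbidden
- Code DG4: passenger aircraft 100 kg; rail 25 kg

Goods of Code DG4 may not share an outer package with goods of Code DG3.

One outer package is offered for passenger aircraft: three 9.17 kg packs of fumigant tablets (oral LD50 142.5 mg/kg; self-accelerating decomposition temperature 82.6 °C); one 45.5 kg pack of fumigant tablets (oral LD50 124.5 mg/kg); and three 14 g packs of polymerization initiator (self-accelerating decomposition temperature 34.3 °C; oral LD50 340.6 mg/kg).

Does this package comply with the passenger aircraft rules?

Yes

With oral LD50 142.5 mg/kg (≤ 300 mg/kg), the fumigant tablets fall in Code DG4.
The fumigant tablets have oral LD50 124.5 mg/kg, which is ≤ 300 mg/kg, so they are Code DG4 (Toxic).
Self-accelerating decomposition temperature 34.3 °C meets the Code DG9 criterion (Self-Reactive), so the polymerization initiator is Code DG9.
Code DG4 net quantity: (three 9.17 kg packs = 27.51 kg) + 45.5 kg = 73.01 kg.
73.01 kg ≤ 100 kg (passenger aircraft limit, Code DG4) — within limit.
Code DG9 quantity: three 14 g packs = 42 g.
42 g ≤ 50 g (passenger aircraft limit, Code DG9) — within limit.
The segregation rule (Code DG4 with Code DG3) does not apply to Code DG4 with Code DG9.
Every hazard code is within its passenger aircraft limit and no segregation rule is violated.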